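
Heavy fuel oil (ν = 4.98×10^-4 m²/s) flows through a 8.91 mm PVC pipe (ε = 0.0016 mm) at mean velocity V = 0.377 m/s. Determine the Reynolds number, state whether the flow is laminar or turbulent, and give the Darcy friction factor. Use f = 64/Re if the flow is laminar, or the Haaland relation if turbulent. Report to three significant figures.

Re = VD/ν = 0.3770·0.00891/4.98×10^-4 = 6.75
Re < 2300 → laminar → f = 64/Re = 9.488

Re ≈ 6.75; laminar; f = 64/Re ≈ 9.49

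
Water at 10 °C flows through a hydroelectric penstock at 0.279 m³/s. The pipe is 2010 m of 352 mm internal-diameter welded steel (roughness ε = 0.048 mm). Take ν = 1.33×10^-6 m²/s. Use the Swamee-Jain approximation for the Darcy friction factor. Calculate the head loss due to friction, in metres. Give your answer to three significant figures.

V = 4Q/(πD²) = 4·0.279/(π·0.352²) = 2.867 m/s
Re = VD/ν = 2.867·0.352/1.33×10^-6 = 7.59×10^5 → turbulent
ε/D = 0.048/352 = 1.36×10^-4
Swamee-Jain: f = 0.01431
h_f = f(L/D)V²/(2g) = 0.01431·(2010/0.352)·2.867²/(2·9.81) = 34.24 m

h_f ≈ 34.2 m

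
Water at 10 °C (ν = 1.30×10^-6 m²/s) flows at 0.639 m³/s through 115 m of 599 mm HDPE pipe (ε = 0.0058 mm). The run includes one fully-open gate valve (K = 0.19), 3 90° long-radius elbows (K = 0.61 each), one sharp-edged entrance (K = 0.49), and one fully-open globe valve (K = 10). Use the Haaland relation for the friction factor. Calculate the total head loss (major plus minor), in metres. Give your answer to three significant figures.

H_L ≈ 3.87 m

V = 4Q/(πD²) = 2.268 m/s; V²/2g = 0.2621 m
Re = 1.04×10^6, ε/D = 9.68×10^-6 → f = 0.01168 (Haaland)
Major: h_f = f(L/D)·V²/2g = 0.01168·192.0·0.2621 = 0.5877 m
Minor: ΣK = 12.5; h_m = ΣK·V²/2g = 3.278 m
Total H_L = 0.5877 + 3.278 = 3.866 m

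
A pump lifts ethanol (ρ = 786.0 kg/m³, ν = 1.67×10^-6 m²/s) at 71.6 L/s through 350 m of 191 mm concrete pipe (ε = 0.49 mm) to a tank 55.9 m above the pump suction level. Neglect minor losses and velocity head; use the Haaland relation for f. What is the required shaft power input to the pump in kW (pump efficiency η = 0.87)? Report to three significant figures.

V = 4Q/(πD²) = 2.499 m/s; Re = 2.86×10^5; ε/D = 0.00257; f = 0.02557
h_f = f(L/D)V²/2g = 14.91 m
Total head H = z + h_f = 55.9 + 14.91 = 70.81 m
P_hyd = ρgQH = 786.0·9.81·0.0716·70.81 = 39.10 kW
P_shaft = P_hyd/η = 39.10/0.87 = 44.94 kW

P_shaft ≈ 44.9 kW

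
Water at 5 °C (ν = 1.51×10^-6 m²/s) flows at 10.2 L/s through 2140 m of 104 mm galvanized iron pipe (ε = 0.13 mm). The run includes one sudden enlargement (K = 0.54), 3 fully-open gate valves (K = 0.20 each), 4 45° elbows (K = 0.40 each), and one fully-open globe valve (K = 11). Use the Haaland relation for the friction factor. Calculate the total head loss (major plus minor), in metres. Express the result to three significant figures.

V = 4Q/(πD²) = 1.201 m/s; V²/2g = 0.07348 m
Re = 8.27×10^4, ε/D = 0.00125 → f = 0.02316 (Haaland)
Major: h_f = f(L/D)·V²/2g = 0.02316·20577·0.07348 = 35.02 m
Minor: ΣK = 13.7; h_m = ΣK·V²/2g = 1.010 m
Total H_L = 35.02 + 1.010 = 36.03 m

H_L ≈ 36.0 m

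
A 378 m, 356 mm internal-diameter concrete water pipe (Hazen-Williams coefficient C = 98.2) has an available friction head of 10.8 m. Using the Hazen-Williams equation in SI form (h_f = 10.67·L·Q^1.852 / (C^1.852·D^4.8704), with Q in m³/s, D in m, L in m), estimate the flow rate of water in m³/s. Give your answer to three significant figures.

Rearranging: Q = [h_f·C^1.852·D^4.8704 / (10.67·L)]^(1/1.852)
Q = [10.8·98.2^1.852·0.356^4.8704 / (10.67·378)]^0.540 = 0.2652 m³/s

Q ≈ 0.265 m³/s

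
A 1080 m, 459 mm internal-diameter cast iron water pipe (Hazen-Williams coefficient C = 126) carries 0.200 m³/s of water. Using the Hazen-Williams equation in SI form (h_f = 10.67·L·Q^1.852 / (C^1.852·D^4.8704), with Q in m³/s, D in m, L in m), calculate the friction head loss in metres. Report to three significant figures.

h_f = 10.67·1080·0.200^1.852 / (126^1.852·0.459^4.8704) = 3.344 m

h_f ≈ 3.34 m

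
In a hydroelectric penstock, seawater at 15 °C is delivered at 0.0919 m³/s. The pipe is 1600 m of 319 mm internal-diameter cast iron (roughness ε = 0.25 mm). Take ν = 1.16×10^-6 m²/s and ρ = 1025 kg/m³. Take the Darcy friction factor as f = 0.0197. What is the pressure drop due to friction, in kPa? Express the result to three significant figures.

V = 4Q/(πD²) = 4·0.0919/(π·0.319²) = 1.150 m/s
h_f = f(L/D)V²/(2g) = 0.01970·(1600/0.319)·1.150²/(2·9.81) = 6.659 m
Δp = ρg·h_f = 1025·9.81·6.659 = 66.95 kPa

Δp ≈ 67.0 kPa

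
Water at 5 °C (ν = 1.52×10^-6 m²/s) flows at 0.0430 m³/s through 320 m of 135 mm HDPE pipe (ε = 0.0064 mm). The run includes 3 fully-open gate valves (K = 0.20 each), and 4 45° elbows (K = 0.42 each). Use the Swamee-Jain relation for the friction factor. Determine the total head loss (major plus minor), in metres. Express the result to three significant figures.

V = 4Q/(πD²) = 3.004 m/s; V²/2g = 0.4600 m
Re = 2.67×10^5, ε/D = 4.74×10^-5 → f = 0.01519 (Swamee-Jain)
Major: h_f = f(L/D)·V²/2g = 0.01519·2370·0.4600 = 16.57 m
Minor: ΣK = 2.28; h_m = ΣK·V²/2g = 1.049 m
Total H_L = 16.57 + 1.049 = 17.62 m

H_L ≈ 17.6 m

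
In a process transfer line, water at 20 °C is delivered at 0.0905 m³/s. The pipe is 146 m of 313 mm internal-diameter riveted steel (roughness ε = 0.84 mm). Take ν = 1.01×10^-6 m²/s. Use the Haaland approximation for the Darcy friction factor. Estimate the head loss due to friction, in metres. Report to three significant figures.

V = 4Q/(πD²) = 4·0.0905/(π·0.313²) = 1.176 m/s
Re = VD/ν = 1.176·0.313/1.01×10^-6 = 3.64×10^5 → turbulent
ε/D = 0.84/313 = 0.00268
Haaland: f = 0.02578
h_f = f(L/D)V²/(2g) = 0.02578·(146/0.313)·1.176²/(2·9.81) = 0.8477 m

h_f ≈ 0.848 m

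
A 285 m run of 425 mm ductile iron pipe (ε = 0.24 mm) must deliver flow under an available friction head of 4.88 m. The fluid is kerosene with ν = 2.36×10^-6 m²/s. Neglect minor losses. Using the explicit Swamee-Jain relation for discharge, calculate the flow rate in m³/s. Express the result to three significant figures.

Q ≈ 0.399 m³/s

Swamee-Jain (Type II): Q = -0.965·√(gD⁵h_f/L)·ln[ε/(3.7D) + √(3.17ν²L/(gD³h_f))]
√(gD⁵h_f/L) = √(9.81·0.425⁵·4.88/285) = 0.04826
ε/(3.7D) = 1.53×10^-4; √(3.17ν²L/(gD³h_f)) = 3.70×10^-5
Q = -0.965·0.04826·ln(1.896×10^-4) = 0.3991 m³/s
Check: V = 2.81 m/s, Re = 5.07×10^5, f = 0.01816, h_f = 4.91 m ≈ 4.88 m ✓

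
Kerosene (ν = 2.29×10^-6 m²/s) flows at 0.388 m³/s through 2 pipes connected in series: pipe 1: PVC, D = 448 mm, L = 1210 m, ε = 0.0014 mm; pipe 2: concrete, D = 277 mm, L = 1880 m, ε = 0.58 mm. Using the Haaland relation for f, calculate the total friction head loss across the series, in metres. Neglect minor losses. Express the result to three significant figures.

H ≈ 355 m

Pipe 1: V = 2.461 m/s, Re = 4.82×10^5, ε/D = 3.13×10^-6, f = 0.01318, h_1 = f(L/D)V²/2g = 11.00 m
Pipe 2: V = 6.438 m/s, Re = 7.79×10^5, ε/D = 0.00209, f = 0.02396, h_2 = f(L/D)V²/2g = 343.6 m
Series → Q common, losses add: H = Σh = 354.5 m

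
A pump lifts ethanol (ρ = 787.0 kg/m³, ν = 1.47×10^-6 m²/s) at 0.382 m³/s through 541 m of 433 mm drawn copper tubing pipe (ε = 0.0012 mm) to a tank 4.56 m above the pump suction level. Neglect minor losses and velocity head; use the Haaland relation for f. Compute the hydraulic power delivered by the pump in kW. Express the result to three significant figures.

P_hyd ≈ 28.8 kW

V = 4Q/(πD²) = 2.594 m/s; Re = 7.64×10^5; ε/D = 2.77×10^-6; f = 0.01217
h_f = f(L/D)V²/2g = 5.214 m
Total head H = z + h_f = 4.56 + 5.214 = 9.774 m
P_hyd = ρgQH = 787.0·9.81·0.382·9.774 = 28.83 kW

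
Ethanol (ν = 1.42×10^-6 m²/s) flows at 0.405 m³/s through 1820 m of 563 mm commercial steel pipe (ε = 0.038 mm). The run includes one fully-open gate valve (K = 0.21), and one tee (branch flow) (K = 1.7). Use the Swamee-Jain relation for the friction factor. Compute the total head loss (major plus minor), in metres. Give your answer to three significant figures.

V = 4Q/(πD²) = 1.627 m/s; V²/2g = 0.1349 m
Re = 6.45×10^5, ε/D = 6.75×10^-5 → f = 0.01363 (Swamee-Jain)
Major: h_f = f(L/D)·V²/2g = 0.01363·3233·0.1349 = 5.944 m
Minor: ΣK = 1.91; h_m = ΣK·V²/2g = 0.2577 m
Total H_L = 5.944 + 0.2577 = 6.201 m

H_L ≈ 6.20 m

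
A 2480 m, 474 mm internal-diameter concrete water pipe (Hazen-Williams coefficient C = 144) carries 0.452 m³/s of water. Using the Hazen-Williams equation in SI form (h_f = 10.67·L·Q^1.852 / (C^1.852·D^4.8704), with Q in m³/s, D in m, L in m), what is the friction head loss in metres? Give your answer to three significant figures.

h_f ≈ 23.2 m

h_f = 10.67·2480·0.452^1.852 / (144^1.852·0.474^4.8704) = 23.21 m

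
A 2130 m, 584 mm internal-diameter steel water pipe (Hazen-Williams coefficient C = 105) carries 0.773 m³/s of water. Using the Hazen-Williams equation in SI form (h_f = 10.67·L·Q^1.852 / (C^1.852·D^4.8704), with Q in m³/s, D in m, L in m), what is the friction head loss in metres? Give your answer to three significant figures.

h_f = 10.67·2130·0.773^1.852 / (105^1.852·0.584^4.8704) = 34.98 m

h_f ≈ 35.0 m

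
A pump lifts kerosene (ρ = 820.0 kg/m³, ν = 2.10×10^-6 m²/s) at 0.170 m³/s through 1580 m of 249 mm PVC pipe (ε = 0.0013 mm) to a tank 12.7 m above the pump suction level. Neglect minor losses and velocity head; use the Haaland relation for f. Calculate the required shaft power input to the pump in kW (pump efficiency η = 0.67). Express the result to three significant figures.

P_shaft ≈ 135 kW

V = 4Q/(πD²) = 3.491 m/s; Re = 4.14×10^5; ε/D = 5.22×10^-6; f = 0.01357
h_f = f(L/D)V²/2g = 53.47 m
Total head H = z + h_f = 12.7 + 53.47 = 66.17 m
P_hyd = ρgQH = 820.0·9.81·0.170·66.17 = 90.49 kW
P_shaft = P_hyd/η = 90.49/0.67 = 135.1 kW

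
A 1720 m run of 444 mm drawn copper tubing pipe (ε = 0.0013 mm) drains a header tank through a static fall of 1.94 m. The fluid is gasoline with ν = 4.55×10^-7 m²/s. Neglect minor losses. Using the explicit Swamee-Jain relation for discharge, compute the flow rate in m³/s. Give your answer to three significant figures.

Swamee-Jain (Type II): Q = -0.965·√(gD⁵h_f/L)·ln[ε/(3.7D) + √(3.17ν²L/(gD³h_f))]
√(gD⁵h_f/L) = √(9.81·0.444⁵·1.94/1720) = 0.01382
ε/(3.7D) = 7.91×10^-7; √(3.17ν²L/(gD³h_f)) = 2.60×10^-5
Q = -0.965·0.01382·ln(2.682×10^-5) = 0.1404 m³/s
Check: V = 0.907 m/s, Re = 8.85×10^5, f = 0.01192, h_f = 1.93 m ≈ 1.94 m ✓

Q ≈ 0.140 m³/s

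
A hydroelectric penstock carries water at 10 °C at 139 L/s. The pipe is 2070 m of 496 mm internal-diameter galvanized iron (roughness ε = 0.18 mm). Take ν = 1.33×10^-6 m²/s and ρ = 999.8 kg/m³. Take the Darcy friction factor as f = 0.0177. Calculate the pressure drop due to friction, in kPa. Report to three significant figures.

Δp ≈ 19.1 kPa

V = 4Q/(πD²) = 4·0.139/(π·0.496²) = 0.7194 m/s
h_f = f(L/D)V²/(2g) = 0.01770·(2070/0.496)·0.7194²/(2·9.81) = 1.948 m
Δp = ρg·h_f = 999.8·9.81·1.948 = 19.11 kPa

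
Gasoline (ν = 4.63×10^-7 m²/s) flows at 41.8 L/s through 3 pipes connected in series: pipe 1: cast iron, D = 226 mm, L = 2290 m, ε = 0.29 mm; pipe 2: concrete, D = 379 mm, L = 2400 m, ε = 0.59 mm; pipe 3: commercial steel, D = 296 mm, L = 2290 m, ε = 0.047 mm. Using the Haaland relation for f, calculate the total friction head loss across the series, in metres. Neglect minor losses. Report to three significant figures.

H ≈ 15.2 m

Pipe 1: V = 1.042 m/s, Re = 5.09×10^5, ε/D = 0.00128, f = 0.02136, h_1 = f(L/D)V²/2g = 11.98 m
Pipe 2: V = 0.3705 m/s, Re = 3.03×10^5, ε/D = 0.00156, f = 0.02260, h_2 = f(L/D)V²/2g = 1.001 m
Pipe 3: V = 0.6074 m/s, Re = 3.88×10^5, ε/D = 1.59×10^-4, f = 0.01527, h_3 = f(L/D)V²/2g = 2.222 m
Series → Q common, losses add: H = Σh = 15.20 m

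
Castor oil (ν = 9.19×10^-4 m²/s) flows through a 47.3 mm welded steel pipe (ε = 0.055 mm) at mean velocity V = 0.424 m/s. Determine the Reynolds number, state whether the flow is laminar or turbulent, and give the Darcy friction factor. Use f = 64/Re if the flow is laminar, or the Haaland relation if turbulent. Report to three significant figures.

Re = VD/ν = 0.4240·0.0473/9.19×10^-4 = 21.8
Re < 2300 → laminar → f = 64/Re = 2.933

Re ≈ 21.8; laminar; f = 64/Re ≈ 2.93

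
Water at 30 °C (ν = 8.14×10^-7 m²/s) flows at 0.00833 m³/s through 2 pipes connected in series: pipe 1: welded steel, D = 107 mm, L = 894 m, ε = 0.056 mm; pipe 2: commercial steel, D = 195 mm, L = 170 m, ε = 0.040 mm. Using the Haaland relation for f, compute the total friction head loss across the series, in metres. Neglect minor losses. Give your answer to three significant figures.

Pipe 1: V = 0.9264 m/s, Re = 1.22×10^5, ε/D = 5.23×10^-4, f = 0.01970, h_1 = f(L/D)V²/2g = 7.198 m
Pipe 2: V = 0.2789 m/s, Re = 6.68×10^4, ε/D = 2.05×10^-4, f = 0.02016, h_2 = f(L/D)V²/2g = 0.06968 m
Series → Q common, losses add: H = Σh = 7.268 m

H ≈ 7.27 m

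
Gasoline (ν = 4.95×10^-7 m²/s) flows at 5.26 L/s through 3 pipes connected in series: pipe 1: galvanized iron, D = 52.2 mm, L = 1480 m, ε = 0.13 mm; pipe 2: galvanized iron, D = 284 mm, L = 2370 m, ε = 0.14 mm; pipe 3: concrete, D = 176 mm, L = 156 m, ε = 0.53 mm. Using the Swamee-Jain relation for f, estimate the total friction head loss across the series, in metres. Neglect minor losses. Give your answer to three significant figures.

Pipe 1: V = 2.458 m/s, Re = 2.59×10^5, ε/D = 0.00249, f = 0.02560, h_1 = f(L/D)V²/2g = 223.5 m
Pipe 2: V = 0.08303 m/s, Re = 4.76×10^4, ε/D = 4.93×10^-4, f = 0.02278, h_2 = f(L/D)V²/2g = 0.06682 m
Pipe 3: V = 0.2162 m/s, Re = 7.69×10^4, ε/D = 0.00301, f = 0.02813, h_3 = f(L/D)V²/2g = 0.05940 m
Series → Q common, losses add: H = Σh = 223.6 m

H ≈ 224 m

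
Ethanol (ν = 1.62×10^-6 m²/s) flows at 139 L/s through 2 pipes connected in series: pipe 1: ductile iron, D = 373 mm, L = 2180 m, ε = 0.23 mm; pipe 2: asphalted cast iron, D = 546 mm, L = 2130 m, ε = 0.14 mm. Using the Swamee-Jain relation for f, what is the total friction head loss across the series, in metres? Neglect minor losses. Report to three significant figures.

H ≈ 10.4 m

Pipe 1: V = 1.272 m/s, Re = 2.93×10^5, ε/D = 6.17×10^-4, f = 0.01900, h_1 = f(L/D)V²/2g = 9.157 m
Pipe 2: V = 0.5937 m/s, Re = 2.00×10^5, ε/D = 2.56×10^-4, f = 0.01751, h_2 = f(L/D)V²/2g = 1.227 m
Series → Q common, losses add: H = Σh = 10.38 m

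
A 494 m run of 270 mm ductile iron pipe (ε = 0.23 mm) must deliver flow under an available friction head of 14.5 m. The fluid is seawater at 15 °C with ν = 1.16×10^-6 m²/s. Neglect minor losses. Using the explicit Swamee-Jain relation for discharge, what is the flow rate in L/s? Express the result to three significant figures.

Swamee-Jain (Type II): Q = -0.965·√(gD⁵h_f/L)·ln[ε/(3.7D) + √(3.17ν²L/(gD³h_f))]
√(gD⁵h_f/L) = √(9.81·0.270⁵·14.5/494) = 0.02033
ε/(3.7D) = 2.30×10^-4; √(3.17ν²L/(gD³h_f)) = 2.74×10^-5
Q = -0.965·0.02033·ln(2.577×10^-4) = 0.1621 m³/s
Check: V = 2.83 m/s, Re = 6.59×10^5, f = 0.01951, h_f = 14.6 m ≈ 14.5 m ✓

Q ≈ 162 L/s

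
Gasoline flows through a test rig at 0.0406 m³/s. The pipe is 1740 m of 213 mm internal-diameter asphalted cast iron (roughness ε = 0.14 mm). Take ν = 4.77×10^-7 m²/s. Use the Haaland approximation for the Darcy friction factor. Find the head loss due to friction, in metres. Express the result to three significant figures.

V = 4Q/(πD²) = 4·0.0406/(π·0.213²) = 1.139 m/s
Re = VD/ν = 1.139·0.213/4.77×10^-7 = 5.09×10^5 → turbulent
ε/D = 0.14/213 = 6.57×10^-4
Haaland: f = 0.01850
h_f = f(L/D)V²/(2g) = 0.01850·(1740/0.213)·1.139²/(2·9.81) = 9.999 m

h_f ≈ 10.00 m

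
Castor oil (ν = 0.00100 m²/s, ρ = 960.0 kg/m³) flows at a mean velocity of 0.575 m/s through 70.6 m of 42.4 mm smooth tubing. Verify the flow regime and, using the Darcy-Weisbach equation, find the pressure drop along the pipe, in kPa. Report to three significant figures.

Δp ≈ 694 kPa

Re = VD/ν = 0.575·0.04240/0.00100 = 24.4 → laminar (Re < 2300)
f = 64/Re = 2.625
h_f = f(L/D)V²/(2g) = 2.625·(70.6/0.04240)·0.575²/(2·9.81) = 73.66 m
Δp = ρg·h_f = 960.0·9.81·73.66 = 693.7 kPa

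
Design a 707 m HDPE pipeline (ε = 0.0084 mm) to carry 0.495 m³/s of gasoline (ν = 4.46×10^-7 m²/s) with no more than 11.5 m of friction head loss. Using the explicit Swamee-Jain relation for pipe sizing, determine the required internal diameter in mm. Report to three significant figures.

Swamee-Jain (Type III): D = 0.66·[ε^1.25·(LQ²/(gh_f))^4.75 + ν·Q^9.4·(L/(gh_f))^5.2]^0.04
LQ²/(gh_f) = 1.536; L/(gh_f) = 6.267
Term 1 = ε^1.25·(…)^4.75 = 3.47×10^-6; Term 2 = ν·Q^9.4·(…)^5.2 = 8.38×10^-6
D = 0.66·(3.47×10^-6 + 8.38×10^-6)^0.04 = 0.4193 m = 419 mm
Check: V = 3.59 m/s, Re = 3.37×10^6, f = 0.01048, h_f = 11.6 m ≈ 11.5 m ✓

D ≈ 419 mm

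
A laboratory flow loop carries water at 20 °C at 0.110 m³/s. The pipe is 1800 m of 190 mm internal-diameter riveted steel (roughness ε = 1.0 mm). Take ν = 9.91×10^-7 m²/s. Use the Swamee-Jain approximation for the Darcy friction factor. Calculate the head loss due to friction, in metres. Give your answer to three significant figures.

h_f ≈ 226 m

V = 4Q/(πD²) = 4·0.110/(π·0.190²) = 3.880 m/s
Re = VD/ν = 3.880·0.190/9.91×10^-7 = 7.44×10^5 → turbulent
ε/D = 1.0/190 = 0.00526
Swamee-Jain: f = 0.03104
h_f = f(L/D)V²/(2g) = 0.03104·(1800/0.190)·3.880²/(2·9.81) = 225.6 m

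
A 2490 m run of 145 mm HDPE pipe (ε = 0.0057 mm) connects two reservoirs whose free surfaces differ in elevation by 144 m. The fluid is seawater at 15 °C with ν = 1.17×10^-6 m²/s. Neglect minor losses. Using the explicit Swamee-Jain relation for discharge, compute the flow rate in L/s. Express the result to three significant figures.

Swamee-Jain (Type II): Q = -0.965·√(gD⁵h_f/L)·ln[ε/(3.7D) + √(3.17ν²L/(gD³h_f))]
√(gD⁵h_f/L) = √(9.81·0.145⁵·144/2490) = 0.006030
ε/(3.7D) = 1.06×10^-5; √(3.17ν²L/(gD³h_f)) = 5.01×10^-5
Q = -0.965·0.006030·ln(6.071×10^-5) = 0.05650 m³/s
Check: V = 3.42 m/s, Re = 4.24×10^5, f = 0.01403, h_f = 144 m ≈ 144 m ✓

Q ≈ 56.5 L/s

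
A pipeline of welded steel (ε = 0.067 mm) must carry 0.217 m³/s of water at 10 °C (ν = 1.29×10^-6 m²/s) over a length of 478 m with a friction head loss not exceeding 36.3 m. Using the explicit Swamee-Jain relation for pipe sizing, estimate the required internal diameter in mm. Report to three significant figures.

D ≈ 244 mm

Swamee-Jain (Type III): D = 0.66·[ε^1.25·(LQ²/(gh_f))^4.75 + ν·Q^9.4·(L/(gh_f))^5.2]^0.04
LQ²/(gh_f) = 0.06321; L/(gh_f) = 1.342
Term 1 = ε^1.25·(…)^4.75 = 1.22×10^-11; Term 2 = ν·Q^9.4·(…)^5.2 = 3.45×10^-12
D = 0.66·(1.22×10^-11 + 3.45×10^-12)^0.04 = 0.2440 m = 244 mm
Check: V = 4.64 m/s, Re = 8.78×10^5, f = 0.01562, h_f = 33.6 m ≈ 36.3 m ✓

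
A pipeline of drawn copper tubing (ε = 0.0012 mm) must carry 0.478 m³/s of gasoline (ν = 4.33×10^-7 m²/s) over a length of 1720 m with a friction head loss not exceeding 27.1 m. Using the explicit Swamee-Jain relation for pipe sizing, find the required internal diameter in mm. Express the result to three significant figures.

D ≈ 411 mm

Swamee-Jain (Type III): D = 0.66·[ε^1.25·(LQ²/(gh_f))^4.75 + ν·Q^9.4·(L/(gh_f))^5.2]^0.04
LQ²/(gh_f) = 1.478; L/(gh_f) = 6.470
Term 1 = ε^1.25·(…)^4.75 = 2.54×10^-7; Term 2 = ν·Q^9.4·(…)^5.2 = 6.91×10^-6
D = 0.66·(2.54×10^-7 + 6.91×10^-6)^0.04 = 0.4109 m = 411 mm
Check: V = 3.60 m/s, Re = 3.42×10^6, f = 0.009693, h_f = 26.9 m ≈ 27.1 m ✓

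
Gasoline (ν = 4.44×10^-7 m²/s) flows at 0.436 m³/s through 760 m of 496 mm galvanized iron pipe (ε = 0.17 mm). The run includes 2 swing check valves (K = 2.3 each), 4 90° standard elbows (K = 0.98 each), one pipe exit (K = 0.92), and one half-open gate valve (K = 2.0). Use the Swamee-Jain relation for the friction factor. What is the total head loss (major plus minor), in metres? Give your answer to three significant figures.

V = 4Q/(πD²) = 2.256 m/s; V²/2g = 0.2595 m
Re = 2.52×10^6, ε/D = 3.43×10^-4 → f = 0.01571 (Swamee-Jain)
Major: h_f = f(L/D)·V²/2g = 0.01571·1532·0.2595 = 6.248 m
Minor: ΣK = 11.4; h_m = ΣK·V²/2g = 2.969 m
Total H_L = 6.248 + 2.969 = 9.217 m

H_L ≈ 9.22 m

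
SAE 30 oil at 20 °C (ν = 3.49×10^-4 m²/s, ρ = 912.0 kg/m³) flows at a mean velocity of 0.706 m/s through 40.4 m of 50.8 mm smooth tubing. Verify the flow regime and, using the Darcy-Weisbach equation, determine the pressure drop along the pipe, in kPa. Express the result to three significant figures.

Δp ≈ 113 kPa

Re = VD/ν = 0.706·0.05080/3.49×10^-4 = 103 → laminar (Re < 2300)
f = 64/Re = 0.6228
h_f = f(L/D)V²/(2g) = 0.6228·(40.4/0.05080)·0.706²/(2·9.81) = 12.58 m
Δp = ρg·h_f = 912.0·9.81·12.58 = 112.6 kPa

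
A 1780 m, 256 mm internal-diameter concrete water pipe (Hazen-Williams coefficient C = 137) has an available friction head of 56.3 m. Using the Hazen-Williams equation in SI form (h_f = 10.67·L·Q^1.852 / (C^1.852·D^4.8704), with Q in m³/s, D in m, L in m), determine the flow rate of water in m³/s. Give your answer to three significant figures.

Q ≈ 0.164 m³/s

Rearranging: Q = [h_f·C^1.852·D^4.8704 / (10.67·L)]^(1/1.852)
Q = [56.3·137^1.852·0.256^4.8704 / (10.67·1780)]^0.540 = 0.1642 m³/s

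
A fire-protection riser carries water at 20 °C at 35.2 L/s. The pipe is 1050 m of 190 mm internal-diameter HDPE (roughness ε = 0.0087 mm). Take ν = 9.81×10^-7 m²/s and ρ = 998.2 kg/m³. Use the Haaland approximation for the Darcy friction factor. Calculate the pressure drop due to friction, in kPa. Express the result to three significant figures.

V = 4Q/(πD²) = 4·0.0352/(π·0.190²) = 1.241 m/s
Re = VD/ν = 1.241·0.190/9.81×10^-7 = 2.40×10^5 → turbulent
ε/D = 0.0087/190 = 4.58×10^-5
Haaland: f = 0.01530
h_f = f(L/D)V²/(2g) = 0.01530·(1050/0.190)·1.241²/(2·9.81) = 6.643 m
Δp = ρg·h_f = 998.2·9.81·6.643 = 65.05 kPa

Δp ≈ 65.0 kPa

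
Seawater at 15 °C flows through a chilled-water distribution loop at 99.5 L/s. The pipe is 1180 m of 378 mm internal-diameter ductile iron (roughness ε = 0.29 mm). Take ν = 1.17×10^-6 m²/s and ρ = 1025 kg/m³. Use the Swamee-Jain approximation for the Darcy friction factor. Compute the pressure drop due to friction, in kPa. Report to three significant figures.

Δp ≈ 24.9 kPa

V = 4Q/(πD²) = 4·0.0995/(π·0.378²) = 0.8866 m/s
Re = VD/ν = 0.8866·0.378/1.17×10^-6 = 2.86×10^5 → turbulent
ε/D = 0.29/378 = 7.67×10^-4
Swamee-Jain: f = 0.01977
h_f = f(L/D)V²/(2g) = 0.01977·(1180/0.378)·0.8866²/(2·9.81) = 2.472 m
Δp = ρg·h_f = 1025·9.81·2.472 = 24.86 kPa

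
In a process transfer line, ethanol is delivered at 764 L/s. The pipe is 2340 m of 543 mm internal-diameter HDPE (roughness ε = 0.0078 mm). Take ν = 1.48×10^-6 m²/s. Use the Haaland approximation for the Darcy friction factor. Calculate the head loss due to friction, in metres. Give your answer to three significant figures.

h_f ≈ 27.6 m

V = 4Q/(πD²) = 4·0.764/(π·0.543²) = 3.299 m/s
Re = VD/ν = 3.299·0.543/1.48×10^-6 = 1.21×10^6 → turbulent
ε/D = 0.0078/543 = 1.44×10^-5
Haaland: f = 0.01153
h_f = f(L/D)V²/(2g) = 0.01153·(2340/0.543)·3.299²/(2·9.81) = 27.55 m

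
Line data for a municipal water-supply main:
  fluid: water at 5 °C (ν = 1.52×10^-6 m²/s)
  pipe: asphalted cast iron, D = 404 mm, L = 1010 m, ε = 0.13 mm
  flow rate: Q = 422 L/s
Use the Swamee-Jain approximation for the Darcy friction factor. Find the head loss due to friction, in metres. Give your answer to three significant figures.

V = 4Q/(πD²) = 4·0.422/(π·0.404²) = 3.292 m/s
Re = VD/ν = 3.292·0.404/1.52×10^-6 = 8.75×10^5 → turbulent
ε/D = 0.13/404 = 3.22×10^-4
Swamee-Jain: f = 0.01604
h_f = f(L/D)V²/(2g) = 0.01604·(1010/0.404)·3.292²/(2·9.81) = 22.15 m

h_f ≈ 22.1 m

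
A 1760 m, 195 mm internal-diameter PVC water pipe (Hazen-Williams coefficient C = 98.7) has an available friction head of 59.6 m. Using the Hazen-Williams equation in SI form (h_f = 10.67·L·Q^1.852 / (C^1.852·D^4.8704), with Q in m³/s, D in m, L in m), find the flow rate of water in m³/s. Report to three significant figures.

Rearranging: Q = [h_f·C^1.852·D^4.8704 / (10.67·L)]^(1/1.852)
Q = [59.6·98.7^1.852·0.195^4.8704 / (10.67·1760)]^0.540 = 0.06001 m³/s

Q ≈ 0.0600 m³/s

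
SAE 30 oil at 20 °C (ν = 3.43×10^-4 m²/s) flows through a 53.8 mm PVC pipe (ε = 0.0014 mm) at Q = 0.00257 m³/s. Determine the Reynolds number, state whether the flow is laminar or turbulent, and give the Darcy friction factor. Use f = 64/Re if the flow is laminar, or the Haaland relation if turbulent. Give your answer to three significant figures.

V = 4Q/(πD²) = 1.131 m/s
Re = VD/ν = 1.131·0.0538/3.43×10^-4 = 177
Re < 2300 → laminar → f = 64/Re = 0.3609

Re ≈ 177; laminar; f = 64/Re ≈ 0.361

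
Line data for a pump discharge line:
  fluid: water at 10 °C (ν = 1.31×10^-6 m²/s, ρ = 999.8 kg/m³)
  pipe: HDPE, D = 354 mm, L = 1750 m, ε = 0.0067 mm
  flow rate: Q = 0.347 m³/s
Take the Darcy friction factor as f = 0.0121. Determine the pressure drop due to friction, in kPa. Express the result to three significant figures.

V = 4Q/(πD²) = 4·0.347/(π·0.354²) = 3.526 m/s
h_f = f(L/D)V²/(2g) = 0.01210·(1750/0.354)·3.526²/(2·9.81) = 37.90 m
Δp = ρg·h_f = 999.8·9.81·37.90 = 371.7 kPa

Δp ≈ 372 kPa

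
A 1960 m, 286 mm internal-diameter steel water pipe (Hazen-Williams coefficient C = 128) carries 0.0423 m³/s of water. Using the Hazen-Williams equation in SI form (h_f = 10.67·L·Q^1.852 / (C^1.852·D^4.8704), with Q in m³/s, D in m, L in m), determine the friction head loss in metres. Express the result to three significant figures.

h_f ≈ 3.32 m

h_f = 10.67·1960·0.0423^1.852 / (128^1.852·0.286^4.8704) = 3.323 m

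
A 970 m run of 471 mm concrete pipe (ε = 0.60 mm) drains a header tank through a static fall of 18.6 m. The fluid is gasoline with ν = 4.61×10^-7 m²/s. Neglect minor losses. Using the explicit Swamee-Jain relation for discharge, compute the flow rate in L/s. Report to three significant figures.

Q ≈ 507 L/s

Swamee-Jain (Type II): Q = -0.965·√(gD⁵h_f/L)·ln[ε/(3.7D) + √(3.17ν²L/(gD³h_f))]
√(gD⁵h_f/L) = √(9.81·0.471⁵·18.6/970) = 0.06603
ε/(3.7D) = 3.44×10^-4; √(3.17ν²L/(gD³h_f)) = 5.85×10^-6
Q = -0.965·0.06603·ln(3.501×10^-4) = 0.5070 m³/s
Check: V = 2.91 m/s, Re = 2.97×10^6, f = 0.02097, h_f = 18.6 m ≈ 18.6 m ✓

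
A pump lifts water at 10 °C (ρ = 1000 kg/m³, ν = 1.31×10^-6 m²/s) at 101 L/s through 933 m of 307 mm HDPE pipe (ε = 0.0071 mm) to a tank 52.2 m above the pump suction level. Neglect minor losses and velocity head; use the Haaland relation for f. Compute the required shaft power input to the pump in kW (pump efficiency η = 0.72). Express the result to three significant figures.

P_shaft ≈ 77.5 kW

V = 4Q/(πD²) = 1.364 m/s; Re = 3.20×10^5; ε/D = 2.31×10^-5; f = 0.01438
h_f = f(L/D)V²/2g = 4.146 m
Total head H = z + h_f = 52.2 + 4.146 = 56.35 m
P_hyd = ρgQH = 1000·9.81·0.101·56.35 = 55.83 kW
P_shaft = P_hyd/η = 55.83/0.72 = 77.54 kW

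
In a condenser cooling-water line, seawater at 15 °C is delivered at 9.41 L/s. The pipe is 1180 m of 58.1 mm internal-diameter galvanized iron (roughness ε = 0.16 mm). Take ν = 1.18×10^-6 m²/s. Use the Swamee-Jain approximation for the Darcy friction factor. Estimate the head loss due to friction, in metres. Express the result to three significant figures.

h_f ≈ 346 m

V = 4Q/(πD²) = 4·0.00941/(π·0.0581²) = 3.549 m/s
Re = VD/ν = 3.549·0.0581/1.18×10^-6 = 1.75×10^5 → turbulent
ε/D = 0.16/58.1 = 0.00275
Swamee-Jain: f = 0.02655
h_f = f(L/D)V²/(2g) = 0.02655·(1180/0.0581)·3.549²/(2·9.81) = 346.3 m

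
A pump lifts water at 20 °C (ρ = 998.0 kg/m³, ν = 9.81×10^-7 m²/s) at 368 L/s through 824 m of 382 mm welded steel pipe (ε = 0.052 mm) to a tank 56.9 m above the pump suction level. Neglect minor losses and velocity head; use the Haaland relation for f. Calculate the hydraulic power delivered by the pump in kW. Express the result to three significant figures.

P_hyd ≈ 261 kW

V = 4Q/(πD²) = 3.211 m/s; Re = 1.25×10^6; ε/D = 1.36×10^-4; f = 0.01364
h_f = f(L/D)V²/2g = 15.46 m
Total head H = z + h_f = 56.9 + 15.46 = 72.36 m
P_hyd = ρgQH = 998.0·9.81·0.368·72.36 = 260.7 kW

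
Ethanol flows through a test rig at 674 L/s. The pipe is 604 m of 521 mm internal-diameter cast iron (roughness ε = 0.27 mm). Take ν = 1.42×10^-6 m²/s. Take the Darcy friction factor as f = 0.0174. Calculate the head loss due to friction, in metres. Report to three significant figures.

V = 4Q/(πD²) = 4·0.674/(π·0.521²) = 3.162 m/s
h_f = f(L/D)V²/(2g) = 0.01740·(604/0.521)·3.162²/(2·9.81) = 10.28 m

h_f ≈ 10.3 m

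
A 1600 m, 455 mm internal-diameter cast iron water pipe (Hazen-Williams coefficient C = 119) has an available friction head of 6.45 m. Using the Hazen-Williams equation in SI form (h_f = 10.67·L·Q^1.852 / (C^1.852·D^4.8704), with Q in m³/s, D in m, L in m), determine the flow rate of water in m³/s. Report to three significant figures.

Q ≈ 0.213 m³/s

Rearranging: Q = [h_f·C^1.852·D^4.8704 / (10.67·L)]^(1/1.852)
Q = [6.45·119^1.852·0.455^4.8704 / (10.67·1600)]^0.540 = 0.2128 m³/s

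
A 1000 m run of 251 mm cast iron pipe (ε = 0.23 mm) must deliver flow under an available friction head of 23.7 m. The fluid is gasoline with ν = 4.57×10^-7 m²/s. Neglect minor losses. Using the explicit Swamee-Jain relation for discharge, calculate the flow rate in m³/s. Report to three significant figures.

Swamee-Jain (Type II): Q = -0.965·√(gD⁵h_f/L)·ln[ε/(3.7D) + √(3.17ν²L/(gD³h_f))]
√(gD⁵h_f/L) = √(9.81·0.251⁵·23.7/1000) = 0.01522
ε/(3.7D) = 2.48×10^-4; √(3.17ν²L/(gD³h_f)) = 1.34×10^-5
Q = -0.965·0.01522·ln(2.611×10^-4) = 0.1212 m³/s
Check: V = 2.45 m/s, Re = 1.35×10^6, f = 0.01954, h_f = 23.8 m ≈ 23.7 m ✓

Q ≈ 0.121 m³/s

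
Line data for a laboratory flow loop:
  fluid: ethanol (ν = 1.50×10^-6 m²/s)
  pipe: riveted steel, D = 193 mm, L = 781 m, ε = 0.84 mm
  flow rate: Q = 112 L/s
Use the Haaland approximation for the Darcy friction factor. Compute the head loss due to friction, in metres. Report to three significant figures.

h_f ≈ 88.8 m

V = 4Q/(πD²) = 4·0.112/(π·0.193²) = 3.828 m/s
Re = VD/ν = 3.828·0.193/1.50×10^-6 = 4.93×10^5 → turbulent
ε/D = 0.84/193 = 0.00435
Haaland: f = 0.02938
h_f = f(L/D)V²/(2g) = 0.02938·(781/0.193)·3.828²/(2·9.81) = 88.82 m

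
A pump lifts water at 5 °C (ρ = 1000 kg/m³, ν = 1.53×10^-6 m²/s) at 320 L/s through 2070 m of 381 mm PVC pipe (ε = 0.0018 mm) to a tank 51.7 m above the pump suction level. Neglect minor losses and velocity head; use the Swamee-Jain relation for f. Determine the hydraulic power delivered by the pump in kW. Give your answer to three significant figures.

P_hyd ≈ 247 kW

V = 4Q/(πD²) = 2.807 m/s; Re = 6.99×10^5; ε/D = 4.72×10^-6; f = 0.01243
h_f = f(L/D)V²/2g = 27.13 m
Total head H = z + h_f = 51.7 + 27.13 = 78.83 m
P_hyd = ρgQH = 1000·9.81·0.320·78.83 = 247.5 kW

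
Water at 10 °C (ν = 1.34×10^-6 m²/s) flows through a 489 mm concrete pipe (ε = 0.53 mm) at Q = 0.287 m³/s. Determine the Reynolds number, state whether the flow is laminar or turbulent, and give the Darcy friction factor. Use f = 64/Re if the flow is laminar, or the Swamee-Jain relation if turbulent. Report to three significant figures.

Re ≈ 5.58×10^5; turbulent; f ≈ 0.0207

V = 4Q/(πD²) = 1.528 m/s
Re = VD/ν = 1.528·0.489/1.34×10^-6 = 5.58×10^5
Re > 4000 → turbulent; ε/D = 0.00108
Swamee-Jain: f = 0.02065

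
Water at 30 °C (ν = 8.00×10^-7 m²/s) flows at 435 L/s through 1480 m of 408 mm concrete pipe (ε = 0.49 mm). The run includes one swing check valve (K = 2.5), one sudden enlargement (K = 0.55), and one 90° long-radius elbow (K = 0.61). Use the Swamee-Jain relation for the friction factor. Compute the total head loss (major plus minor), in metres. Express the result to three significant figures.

H_L ≈ 44.6 m

V = 4Q/(πD²) = 3.327 m/s; V²/2g = 0.5642 m
Re = 1.70×10^6, ε/D = 0.00120 → f = 0.02076 (Swamee-Jain)
Major: h_f = f(L/D)·V²/2g = 0.02076·3627·0.5642 = 42.49 m
Minor: ΣK = 3.66; h_m = ΣK·V²/2g = 2.065 m
Total H_L = 42.49 + 2.065 = 44.56 m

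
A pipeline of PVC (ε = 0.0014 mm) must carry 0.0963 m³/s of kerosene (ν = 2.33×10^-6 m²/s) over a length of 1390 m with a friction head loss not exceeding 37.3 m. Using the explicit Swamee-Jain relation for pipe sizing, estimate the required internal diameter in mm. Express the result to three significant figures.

D ≈ 215 mm

Swamee-Jain (Type III): D = 0.66·[ε^1.25·(LQ²/(gh_f))^4.75 + ν·Q^9.4·(L/(gh_f))^5.2]^0.04
LQ²/(gh_f) = 0.03523; L/(gh_f) = 3.799
Term 1 = ε^1.25·(…)^4.75 = 6.03×10^-15; Term 2 = ν·Q^9.4·(…)^5.2 = 6.72×10^-13
D = 0.66·(6.03×10^-15 + 6.72×10^-13)^0.04 = 0.2152 m = 215 mm
Check: V = 2.65 m/s, Re = 2.45×10^5, f = 0.01501, h_f = 34.7 m ≈ 37.3 m ✓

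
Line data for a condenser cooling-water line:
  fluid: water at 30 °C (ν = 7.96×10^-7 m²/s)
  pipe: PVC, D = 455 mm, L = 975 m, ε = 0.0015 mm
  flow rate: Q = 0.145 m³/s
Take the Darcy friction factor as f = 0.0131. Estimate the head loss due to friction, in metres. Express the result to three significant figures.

V = 4Q/(πD²) = 4·0.145/(π·0.455²) = 0.8918 m/s
h_f = f(L/D)V²/(2g) = 0.01310·(975/0.455)·0.8918²/(2·9.81) = 1.138 m

h_f ≈ 1.14 m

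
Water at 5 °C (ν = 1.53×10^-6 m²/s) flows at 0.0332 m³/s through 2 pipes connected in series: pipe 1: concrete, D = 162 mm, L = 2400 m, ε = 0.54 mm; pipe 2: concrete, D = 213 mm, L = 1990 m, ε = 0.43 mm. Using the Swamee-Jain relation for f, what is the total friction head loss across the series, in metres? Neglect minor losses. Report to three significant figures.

Pipe 1: V = 1.611 m/s, Re = 1.71×10^5, ε/D = 0.00333, f = 0.02788, h_1 = f(L/D)V²/2g = 54.62 m
Pipe 2: V = 0.9317 m/s, Re = 1.30×10^5, ε/D = 0.00202, f = 0.02501, h_2 = f(L/D)V²/2g = 10.34 m
Series → Q common, losses add: H = Σh = 64.96 m

H ≈ 65.0 m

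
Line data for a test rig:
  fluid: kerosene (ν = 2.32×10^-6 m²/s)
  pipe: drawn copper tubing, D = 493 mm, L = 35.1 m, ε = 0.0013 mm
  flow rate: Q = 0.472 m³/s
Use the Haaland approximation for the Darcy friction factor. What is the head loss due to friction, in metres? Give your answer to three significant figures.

h_f ≈ 0.288 m

V = 4Q/(πD²) = 4·0.472/(π·0.493²) = 2.473 m/s
Re = VD/ν = 2.473·0.493/2.32×10^-6 = 5.25×10^5 → turbulent
ε/D = 0.0013/493 = 2.64×10^-6
Haaland: f = 0.01298
h_f = f(L/D)V²/(2g) = 0.01298·(35.1/0.493)·2.473²/(2·9.81) = 0.2879 m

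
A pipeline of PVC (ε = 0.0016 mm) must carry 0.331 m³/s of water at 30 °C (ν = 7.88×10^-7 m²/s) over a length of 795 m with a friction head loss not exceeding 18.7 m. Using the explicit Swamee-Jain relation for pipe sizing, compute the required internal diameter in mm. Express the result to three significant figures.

D ≈ 337 mm

Swamee-Jain (Type III): D = 0.66·[ε^1.25·(LQ²/(gh_f))^4.75 + ν·Q^9.4·(L/(gh_f))^5.2]^0.04
LQ²/(gh_f) = 0.4748; L/(gh_f) = 4.334
Term 1 = ε^1.25·(…)^4.75 = 1.65×10^-9; Term 2 = ν·Q^9.4·(…)^5.2 = 4.95×10^-8
D = 0.66·(1.65×10^-9 + 4.95×10^-8)^0.04 = 0.3372 m = 337 mm
Check: V = 3.71 m/s, Re = 1.59×10^6, f = 0.01091, h_f = 18.0 m ≈ 18.7 m ✓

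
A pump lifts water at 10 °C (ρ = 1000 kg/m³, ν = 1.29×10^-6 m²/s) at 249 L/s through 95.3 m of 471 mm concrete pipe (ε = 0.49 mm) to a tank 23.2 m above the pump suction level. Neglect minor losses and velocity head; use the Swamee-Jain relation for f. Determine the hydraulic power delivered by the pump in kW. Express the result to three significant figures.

P_hyd ≈ 57.7 kW

V = 4Q/(πD²) = 1.429 m/s; Re = 5.22×10^5; ε/D = 0.00104; f = 0.02050
h_f = f(L/D)V²/2g = 0.4319 m
Total head H = z + h_f = 23.2 + 0.4319 = 23.63 m
P_hyd = ρgQH = 1000·9.81·0.249·23.63 = 57.73 kW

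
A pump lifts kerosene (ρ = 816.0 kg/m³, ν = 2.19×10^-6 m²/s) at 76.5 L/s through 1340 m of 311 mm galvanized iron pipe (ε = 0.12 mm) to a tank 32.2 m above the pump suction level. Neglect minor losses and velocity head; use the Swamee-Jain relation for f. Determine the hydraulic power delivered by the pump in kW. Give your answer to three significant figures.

V = 4Q/(πD²) = 1.007 m/s; Re = 1.43×10^5; ε/D = 3.86×10^-4; f = 0.01900
h_f = f(L/D)V²/2g = 4.232 m
Total head H = z + h_f = 32.2 + 4.232 = 36.43 m
P_hyd = ρgQH = 816.0·9.81·0.0765·36.43 = 22.31 kW

P_hyd ≈ 22.3 kW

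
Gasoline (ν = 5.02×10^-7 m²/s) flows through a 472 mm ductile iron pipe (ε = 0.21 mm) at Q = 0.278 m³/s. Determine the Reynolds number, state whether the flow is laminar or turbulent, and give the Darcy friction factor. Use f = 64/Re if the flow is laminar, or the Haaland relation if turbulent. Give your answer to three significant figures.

V = 4Q/(πD²) = 1.589 m/s
Re = VD/ν = 1.589·0.472/5.02×10^-7 = 1.49×10^6
Re > 4000 → turbulent; ε/D = 4.45×10^-4
Haaland: f = 0.01663

Re ≈ 1.49×10^6; turbulent; f ≈ 0.0166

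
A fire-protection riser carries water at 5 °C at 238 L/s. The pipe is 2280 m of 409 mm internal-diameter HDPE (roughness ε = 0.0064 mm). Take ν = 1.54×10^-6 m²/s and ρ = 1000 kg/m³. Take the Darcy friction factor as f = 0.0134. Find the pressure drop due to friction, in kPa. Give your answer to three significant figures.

Δp ≈ 123 kPa

V = 4Q/(πD²) = 4·0.238/(π·0.409²) = 1.812 m/s
h_f = f(L/D)V²/(2g) = 0.01340·(2280/0.409)·1.812²/(2·9.81) = 12.49 m
Δp = ρg·h_f = 1000·9.81·12.49 = 122.6 kPa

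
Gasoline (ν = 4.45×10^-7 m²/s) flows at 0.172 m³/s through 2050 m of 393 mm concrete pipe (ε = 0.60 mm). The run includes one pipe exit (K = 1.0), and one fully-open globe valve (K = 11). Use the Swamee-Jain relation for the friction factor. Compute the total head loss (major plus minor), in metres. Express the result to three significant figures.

V = 4Q/(πD²) = 1.418 m/s; V²/2g = 0.1025 m
Re = 1.25×10^6, ε/D = 0.00153 → f = 0.02208 (Swamee-Jain)
Major: h_f = f(L/D)·V²/2g = 0.02208·5216·0.1025 = 11.80 m
Minor: ΣK = 12.0; h_m = ΣK·V²/2g = 1.230 m
Total H_L = 11.80 + 1.230 = 13.03 m

H_L ≈ 13.0 m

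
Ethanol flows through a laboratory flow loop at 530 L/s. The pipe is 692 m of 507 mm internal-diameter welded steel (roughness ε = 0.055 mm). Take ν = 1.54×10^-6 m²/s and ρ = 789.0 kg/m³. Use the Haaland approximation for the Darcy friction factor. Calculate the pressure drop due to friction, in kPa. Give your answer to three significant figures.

Δp ≈ 50.5 kPa

V = 4Q/(πD²) = 4·0.530/(π·0.507²) = 2.625 m/s
Re = VD/ν = 2.625·0.507/1.54×10^-6 = 8.64×10^5 → turbulent
ε/D = 0.055/507 = 1.08×10^-4
Haaland: f = 0.01361
h_f = f(L/D)V²/(2g) = 0.01361·(692/0.507)·2.625²/(2·9.81) = 6.525 m
Δp = ρg·h_f = 789.0·9.81·6.525 = 50.50 kPa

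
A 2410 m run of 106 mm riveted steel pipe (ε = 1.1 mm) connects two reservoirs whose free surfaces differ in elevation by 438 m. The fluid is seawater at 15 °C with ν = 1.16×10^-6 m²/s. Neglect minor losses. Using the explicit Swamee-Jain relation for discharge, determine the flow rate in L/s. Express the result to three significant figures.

Swamee-Jain (Type II): Q = -0.965·√(gD⁵h_f/L)·ln[ε/(3.7D) + √(3.17ν²L/(gD³h_f))]
√(gD⁵h_f/L) = √(9.81·0.106⁵·438/2410) = 0.004885
ε/(3.7D) = 0.00280; √(3.17ν²L/(gD³h_f)) = 4.48×10^-5
Q = -0.965·0.004885·ln(0.002850) = 0.02762 m³/s
Check: V = 3.13 m/s, Re = 2.86×10^5, f = 0.03871, h_f = 440 m ≈ 438 m ✓

Q ≈ 27.6 L/s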